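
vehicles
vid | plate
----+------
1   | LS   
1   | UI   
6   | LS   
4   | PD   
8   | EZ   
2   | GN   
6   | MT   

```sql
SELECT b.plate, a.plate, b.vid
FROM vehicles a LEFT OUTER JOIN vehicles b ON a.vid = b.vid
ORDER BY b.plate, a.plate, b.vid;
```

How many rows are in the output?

11

LEFT JOIN keeps every row from `vehicles a`; unmatched rows get NULL for `vehicles b`'s columns.
Matching on a.vid = b.vid.
- a row (vid=1): matches 2 b row(s) → 2 output row(s).
- a row (vid=1): matches 2 b row(s) → 2 output row(s).
- a row (vid=6): matches 2 b row(s) → 2 output row(s).
- a row (vid=4): matches 1 b row(s) → 1 output row(s).
- a row (vid=8): matches 1 b row(s) → 1 output row(s).
- a row (vid=2): matches 1 b row(s) → 1 output row(s).
- a row (vid=6): matches 2 b row(s) → 2 output row(s).
Total: 11 rows.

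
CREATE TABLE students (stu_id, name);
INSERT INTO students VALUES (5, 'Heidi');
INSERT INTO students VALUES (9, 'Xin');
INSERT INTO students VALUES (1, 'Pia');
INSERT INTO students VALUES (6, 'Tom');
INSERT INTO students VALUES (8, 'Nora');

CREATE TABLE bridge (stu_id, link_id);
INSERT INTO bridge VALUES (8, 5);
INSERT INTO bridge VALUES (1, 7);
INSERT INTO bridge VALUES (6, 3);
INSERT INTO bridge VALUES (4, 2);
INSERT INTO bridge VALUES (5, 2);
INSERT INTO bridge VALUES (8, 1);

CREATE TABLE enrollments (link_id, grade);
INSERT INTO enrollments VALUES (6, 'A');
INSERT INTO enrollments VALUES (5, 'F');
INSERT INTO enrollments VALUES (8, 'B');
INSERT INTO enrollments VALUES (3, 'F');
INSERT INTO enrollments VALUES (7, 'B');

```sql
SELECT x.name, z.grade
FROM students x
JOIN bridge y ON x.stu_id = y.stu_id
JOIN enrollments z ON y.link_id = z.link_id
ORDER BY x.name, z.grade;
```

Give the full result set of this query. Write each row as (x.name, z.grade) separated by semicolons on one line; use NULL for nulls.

Joins associate left-to-right: students INNER JOIN bridge on stu_id gives 5 intermediate row(s).
Then INNER JOIN `enrollments z` on link_id: keep only rows whose y.link_id appears in z.

(Nora, F); (Pia, B); (Tom, F)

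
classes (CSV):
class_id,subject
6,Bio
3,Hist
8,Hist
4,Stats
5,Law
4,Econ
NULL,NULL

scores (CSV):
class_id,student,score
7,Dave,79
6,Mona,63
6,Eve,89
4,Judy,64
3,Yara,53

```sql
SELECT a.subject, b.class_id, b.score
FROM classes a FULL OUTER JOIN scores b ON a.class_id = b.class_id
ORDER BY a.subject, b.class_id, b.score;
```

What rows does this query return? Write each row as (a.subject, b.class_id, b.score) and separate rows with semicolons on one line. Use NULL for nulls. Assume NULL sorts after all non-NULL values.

(Bio, 6, 63); (Bio, 6, 89); (Econ, 4, 64); (Hist, 3, 53); (Hist, NULL, NULL); (Law, NULL, NULL); (Stats, 4, 64); (NULL, 7, 79); (NULL, NULL, NULL)

FULL OUTER JOIN keeps every row from both sides; unmatched rows get NULL for the other side's columns.
Matching on a.class_id = b.class_id. A NULL in a compared column never satisfies the condition.
Matched pairs: 5; unmatched a rows kept: 3; unmatched b rows kept: 1.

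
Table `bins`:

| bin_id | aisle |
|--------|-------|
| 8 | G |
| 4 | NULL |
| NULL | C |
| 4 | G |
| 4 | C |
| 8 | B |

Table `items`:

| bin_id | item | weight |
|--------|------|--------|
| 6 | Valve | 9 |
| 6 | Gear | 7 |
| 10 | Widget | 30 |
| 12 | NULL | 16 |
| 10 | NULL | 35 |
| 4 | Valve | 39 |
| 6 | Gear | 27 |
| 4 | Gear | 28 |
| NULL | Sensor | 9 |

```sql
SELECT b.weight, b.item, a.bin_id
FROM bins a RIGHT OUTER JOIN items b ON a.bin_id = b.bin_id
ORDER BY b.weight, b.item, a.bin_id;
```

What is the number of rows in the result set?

13

RIGHT JOIN keeps every row from `items`; unmatched rows get NULL for `bins`'s columns.
Matching on a.bin_id = b.bin_id. A NULL in a compared column never satisfies the condition.
Matched pairs: 6; unmatched b rows kept: 7.
Total: 6 matched + 7 padded = 13 rows.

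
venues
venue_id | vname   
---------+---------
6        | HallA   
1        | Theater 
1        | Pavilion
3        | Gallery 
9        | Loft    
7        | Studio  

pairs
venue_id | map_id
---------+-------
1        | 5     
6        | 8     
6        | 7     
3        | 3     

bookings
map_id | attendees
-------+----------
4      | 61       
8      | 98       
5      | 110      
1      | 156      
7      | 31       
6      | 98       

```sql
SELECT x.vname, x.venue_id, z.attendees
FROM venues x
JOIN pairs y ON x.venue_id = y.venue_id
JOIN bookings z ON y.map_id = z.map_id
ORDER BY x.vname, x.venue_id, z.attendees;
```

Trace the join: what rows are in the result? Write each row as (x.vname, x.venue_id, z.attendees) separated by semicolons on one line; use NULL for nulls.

(HallA, 6, 31); (HallA, 6, 98); (Pavilion, 1, 110); (Theater, 1, 110)

Evaluate left to right. First `venues x INNER JOIN pairs y` on venue_id: 5 row(s).
Then INNER JOIN `bookings z` on map_id: keep only rows whose y.map_id appears in z.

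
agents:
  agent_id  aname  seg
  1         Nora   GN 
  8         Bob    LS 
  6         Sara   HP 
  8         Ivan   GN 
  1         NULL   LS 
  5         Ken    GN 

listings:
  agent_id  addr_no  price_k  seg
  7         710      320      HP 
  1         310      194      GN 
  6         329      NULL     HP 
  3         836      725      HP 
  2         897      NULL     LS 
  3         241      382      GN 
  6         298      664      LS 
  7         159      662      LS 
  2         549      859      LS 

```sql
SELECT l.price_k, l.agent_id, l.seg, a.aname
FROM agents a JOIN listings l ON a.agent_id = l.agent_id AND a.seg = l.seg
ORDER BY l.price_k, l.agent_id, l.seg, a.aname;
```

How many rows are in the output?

2

INNER JOIN keeps only pairs where the ON condition holds.
Matching on a.agent_id = l.agent_id AND a.seg = l.seg.
Matched pairs: 2.
Total: 2 rows.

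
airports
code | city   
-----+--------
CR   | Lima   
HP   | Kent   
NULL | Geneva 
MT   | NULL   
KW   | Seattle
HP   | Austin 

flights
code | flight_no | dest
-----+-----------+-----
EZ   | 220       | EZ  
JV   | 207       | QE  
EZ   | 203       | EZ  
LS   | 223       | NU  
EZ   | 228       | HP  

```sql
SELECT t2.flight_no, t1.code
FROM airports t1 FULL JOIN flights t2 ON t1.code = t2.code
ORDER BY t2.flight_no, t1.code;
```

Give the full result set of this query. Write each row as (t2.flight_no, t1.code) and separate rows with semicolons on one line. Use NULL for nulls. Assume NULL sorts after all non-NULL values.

FULL OUTER JOIN keeps every row from both sides; unmatched rows get NULL for the other side's columns.
Matching on t1.code = t2.code. A NULL in a compared column never satisfies the condition.
- code=CR: no t2 row matches, row kept with t2 columns NULL.
- code=HP: no t2 row matches, row kept with t2 columns NULL.
- code=NULL: no t2 row matches, row kept with t2 columns NULL.
- code=MT: no t2 row matches, row kept with t2 columns NULL.
- code=KW: no t2 row matches, row kept with t2 columns NULL.
- code=HP: no t2 row matches, row kept with t2 columns NULL.
- 5 t2 row(s) had no t1 match → kept, t1 columns NULL.

(203, NULL); (207, NULL); (220, NULL); (223, NULL); (228, NULL); (NULL, CR); (NULL, HP); (NULL, HP); (NULL, KW); (NULL, MT); (NULL, NULL)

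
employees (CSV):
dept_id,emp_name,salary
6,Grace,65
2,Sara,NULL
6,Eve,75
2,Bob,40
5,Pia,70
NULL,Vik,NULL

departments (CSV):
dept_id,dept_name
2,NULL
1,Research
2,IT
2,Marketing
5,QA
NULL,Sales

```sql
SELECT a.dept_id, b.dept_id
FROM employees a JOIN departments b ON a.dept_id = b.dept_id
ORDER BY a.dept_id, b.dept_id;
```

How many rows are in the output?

INNER JOIN keeps only pairs where the ON condition holds.
Matching on a.dept_id = b.dept_id. A NULL in a compared column never satisfies the condition.
Matched pairs: 7.
Total: 7 rows.

7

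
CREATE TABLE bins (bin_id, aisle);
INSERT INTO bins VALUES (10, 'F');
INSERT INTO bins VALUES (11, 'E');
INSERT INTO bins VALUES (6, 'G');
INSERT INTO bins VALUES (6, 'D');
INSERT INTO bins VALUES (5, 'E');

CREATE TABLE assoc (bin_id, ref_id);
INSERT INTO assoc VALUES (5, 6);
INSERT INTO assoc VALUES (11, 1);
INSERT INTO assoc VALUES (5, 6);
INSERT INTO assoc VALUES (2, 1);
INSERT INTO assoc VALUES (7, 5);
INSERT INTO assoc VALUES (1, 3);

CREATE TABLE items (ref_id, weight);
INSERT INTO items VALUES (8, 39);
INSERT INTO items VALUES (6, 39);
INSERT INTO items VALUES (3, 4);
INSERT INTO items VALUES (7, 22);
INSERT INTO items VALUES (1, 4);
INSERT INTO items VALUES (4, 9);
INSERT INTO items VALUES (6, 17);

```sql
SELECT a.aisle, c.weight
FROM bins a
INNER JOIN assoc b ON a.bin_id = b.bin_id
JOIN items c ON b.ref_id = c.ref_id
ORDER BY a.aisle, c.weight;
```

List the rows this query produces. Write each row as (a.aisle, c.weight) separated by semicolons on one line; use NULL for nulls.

Joins associate left-to-right: bins INNER JOIN assoc on bin_id gives 3 intermediate row(s).
Then INNER JOIN `items c` on ref_id: keep only rows whose b.ref_id appears in c.

(E, 4); (E, 17); (E, 17); (E, 39); (E, 39)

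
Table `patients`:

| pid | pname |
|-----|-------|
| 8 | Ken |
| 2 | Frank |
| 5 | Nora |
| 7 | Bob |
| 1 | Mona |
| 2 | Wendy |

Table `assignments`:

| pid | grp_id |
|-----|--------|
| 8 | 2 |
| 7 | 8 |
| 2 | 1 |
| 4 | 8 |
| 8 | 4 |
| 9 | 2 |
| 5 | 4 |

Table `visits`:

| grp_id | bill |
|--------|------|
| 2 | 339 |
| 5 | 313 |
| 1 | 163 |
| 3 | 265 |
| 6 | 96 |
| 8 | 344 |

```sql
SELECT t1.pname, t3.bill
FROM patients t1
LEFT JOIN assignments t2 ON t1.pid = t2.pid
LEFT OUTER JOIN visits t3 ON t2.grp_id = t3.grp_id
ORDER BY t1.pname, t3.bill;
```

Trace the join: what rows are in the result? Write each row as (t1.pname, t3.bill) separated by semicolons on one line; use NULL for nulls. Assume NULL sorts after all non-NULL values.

(Bob, 344); (Frank, 163); (Ken, 339); (Ken, NULL); (Mona, NULL); (Nora, NULL); (Wendy, 163)

Joins associate left-to-right: patients LEFT JOIN assignments on pid gives 7 intermediate row(s).
Then LEFT JOIN `visits t3` on grp_id: each of those 7 rows is kept; rows whose t2.grp_id has no match in t3 get NULL for t3's columns.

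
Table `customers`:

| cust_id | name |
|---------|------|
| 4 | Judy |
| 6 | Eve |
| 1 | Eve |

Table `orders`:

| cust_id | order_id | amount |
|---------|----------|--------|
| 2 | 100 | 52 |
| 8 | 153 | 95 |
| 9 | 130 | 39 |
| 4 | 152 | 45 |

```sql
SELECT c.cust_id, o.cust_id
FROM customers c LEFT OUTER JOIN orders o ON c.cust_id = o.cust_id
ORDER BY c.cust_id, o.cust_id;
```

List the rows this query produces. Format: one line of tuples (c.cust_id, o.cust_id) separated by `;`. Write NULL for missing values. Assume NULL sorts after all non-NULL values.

(1, NULL); (4, 4); (6, NULL)

LEFT JOIN keeps every row from `customers`; unmatched rows get NULL for `orders`'s columns.
Matching on c.cust_id = o.cust_id.
- c row (cust_id=4): matches 1 o row(s) → 1 output row(s).
- c row (cust_id=6): no match → kept, o columns NULL.
- c row (cust_id=1): no match → kept, o columns NULL.
After projecting and ordering:
c.cust_id | o.cust_id
1 | NULL
4 | 4
6 | NULL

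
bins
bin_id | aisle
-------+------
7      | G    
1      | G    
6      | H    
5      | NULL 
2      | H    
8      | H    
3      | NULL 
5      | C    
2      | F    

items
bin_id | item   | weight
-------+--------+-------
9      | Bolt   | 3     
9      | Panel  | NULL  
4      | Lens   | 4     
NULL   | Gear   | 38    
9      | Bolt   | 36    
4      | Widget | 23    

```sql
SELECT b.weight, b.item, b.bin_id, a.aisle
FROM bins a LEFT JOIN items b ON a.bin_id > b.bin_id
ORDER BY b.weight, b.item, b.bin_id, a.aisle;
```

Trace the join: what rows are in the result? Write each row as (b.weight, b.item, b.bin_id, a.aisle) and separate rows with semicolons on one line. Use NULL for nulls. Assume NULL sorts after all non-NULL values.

(4, Lens, 4, C); (4, Lens, 4, G); (4, Lens, 4, H); (4, Lens, 4, H); (4, Lens, 4, NULL); (23, Widget, 4, C); (23, Widget, 4, G); (23, Widget, 4, H); (23, Widget, 4, H); (23, Widget, 4, NULL); (NULL, NULL, NULL, F); (NULL, NULL, NULL, G); (NULL, NULL, NULL, H); (NULL, NULL, NULL, NULL)

LEFT JOIN keeps every row from `bins`; unmatched rows get NULL for `items`'s columns.
Matching on a.bin_id > b.bin_id. A NULL in a compared column never satisfies the condition.
Matched pairs: 10; unmatched a rows kept: 4.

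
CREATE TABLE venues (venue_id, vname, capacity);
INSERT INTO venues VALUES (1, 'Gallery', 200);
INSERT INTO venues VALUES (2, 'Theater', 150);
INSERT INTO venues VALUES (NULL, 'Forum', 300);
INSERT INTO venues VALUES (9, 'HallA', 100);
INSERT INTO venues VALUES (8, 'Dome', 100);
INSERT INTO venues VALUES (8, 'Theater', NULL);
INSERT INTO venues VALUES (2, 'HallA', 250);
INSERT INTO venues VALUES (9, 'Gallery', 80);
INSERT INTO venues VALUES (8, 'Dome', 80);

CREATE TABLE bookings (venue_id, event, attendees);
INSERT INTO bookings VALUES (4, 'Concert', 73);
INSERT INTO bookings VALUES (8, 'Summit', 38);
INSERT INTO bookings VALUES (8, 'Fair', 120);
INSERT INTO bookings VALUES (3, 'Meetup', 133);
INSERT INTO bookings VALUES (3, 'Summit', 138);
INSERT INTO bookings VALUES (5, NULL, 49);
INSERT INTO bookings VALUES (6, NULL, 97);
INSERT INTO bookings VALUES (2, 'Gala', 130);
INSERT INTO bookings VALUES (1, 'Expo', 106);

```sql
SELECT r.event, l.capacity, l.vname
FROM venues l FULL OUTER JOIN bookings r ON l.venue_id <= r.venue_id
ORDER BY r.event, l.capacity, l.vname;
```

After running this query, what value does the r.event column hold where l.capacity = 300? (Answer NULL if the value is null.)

FULL OUTER JOIN keeps every row from both sides; unmatched rows get NULL for the other side's columns.
Matching on l.venue_id <= r.venue_id. A NULL in a compared column never satisfies the condition.
- venue_id=1: 9 matching r row(s), so 9 row(s) emitted.
- venue_id=2: 8 matching r row(s), so 8 row(s) emitted.
- venue_id=NULL: no r row matches, row kept with r columns NULL.
- venue_id=9: no r row matches, row kept with r columns NULL.
- venue_id=8: 2 matching r row(s), so 2 row(s) emitted.
- venue_id=8: 2 matching r row(s), so 2 row(s) emitted.
- venue_id=2: 8 matching r row(s), so 8 row(s) emitted.
- venue_id=9: no r row matches, row kept with r columns NULL.
- venue_id=8: 2 matching r row(s), so 2 row(s) emitted.

NULL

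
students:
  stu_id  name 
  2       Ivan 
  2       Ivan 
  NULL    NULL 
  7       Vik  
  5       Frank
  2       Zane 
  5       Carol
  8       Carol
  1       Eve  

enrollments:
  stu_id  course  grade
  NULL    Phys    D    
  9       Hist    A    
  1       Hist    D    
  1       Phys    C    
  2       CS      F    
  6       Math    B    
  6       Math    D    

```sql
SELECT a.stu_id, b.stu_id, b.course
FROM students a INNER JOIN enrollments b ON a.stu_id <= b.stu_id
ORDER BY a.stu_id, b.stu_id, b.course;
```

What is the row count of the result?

INNER JOIN keeps only pairs where the ON condition holds.
Matching on a.stu_id <= b.stu_id. A NULL in a compared column never satisfies the condition.
- a (stu_id=2) pairs with 4 row(s) of b.
- a (stu_id=2) pairs with 4 row(s) of b.
- a (stu_id=NULL) has no partner → excluded.
- a (stu_id=7) pairs with 1 row(s) of b.
- a (stu_id=5) pairs with 3 row(s) of b.
- a (stu_id=2) pairs with 4 row(s) of b.
- a (stu_id=5) pairs with 3 row(s) of b.
- a (stu_id=8) pairs with 1 row(s) of b.
- a (stu_id=1) pairs with 6 row(s) of b.
Total: 26 rows.

26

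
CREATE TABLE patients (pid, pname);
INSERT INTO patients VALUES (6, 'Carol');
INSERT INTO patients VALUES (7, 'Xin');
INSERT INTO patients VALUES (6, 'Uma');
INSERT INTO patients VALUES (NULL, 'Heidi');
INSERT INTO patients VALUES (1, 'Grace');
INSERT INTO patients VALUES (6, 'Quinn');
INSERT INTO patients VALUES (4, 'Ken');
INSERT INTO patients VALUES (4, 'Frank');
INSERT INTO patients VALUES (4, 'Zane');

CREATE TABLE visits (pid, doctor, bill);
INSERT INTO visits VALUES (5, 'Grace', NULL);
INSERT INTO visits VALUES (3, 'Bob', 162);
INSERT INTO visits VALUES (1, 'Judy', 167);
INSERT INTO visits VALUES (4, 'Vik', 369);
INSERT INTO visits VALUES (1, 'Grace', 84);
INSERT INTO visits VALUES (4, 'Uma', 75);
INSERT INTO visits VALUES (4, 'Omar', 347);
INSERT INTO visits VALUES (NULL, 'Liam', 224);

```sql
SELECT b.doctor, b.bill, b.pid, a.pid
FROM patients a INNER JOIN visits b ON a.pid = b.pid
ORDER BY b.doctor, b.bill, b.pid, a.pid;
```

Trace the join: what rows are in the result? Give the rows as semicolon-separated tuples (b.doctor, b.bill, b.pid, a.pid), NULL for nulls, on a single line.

(Grace, 84, 1, 1); (Judy, 167, 1, 1); (Omar, 347, 4, 4); (Omar, 347, 4, 4); (Omar, 347, 4, 4); (Uma, 75, 4, 4); (Uma, 75, 4, 4); (Uma, 75, 4, 4); (Vik, 369, 4, 4); (Vik, 369, 4, 4); (Vik, 369, 4, 4)

INNER JOIN keeps only pairs where the ON condition holds.
Matching on a.pid = b.pid. A NULL in a compared column never satisfies the condition.
- pid=6: no matching b row, dropped.
- pid=7: no matching b row, dropped.
- pid=6: no matching b row, dropped.
- pid=NULL: no matching b row, dropped.
- pid=1: 2 matching b row(s), so 2 row(s) emitted.
- pid=6: no matching b row, dropped.
- pid=4: 3 matching b row(s), so 3 row(s) emitted.
- pid=4: 3 matching b row(s), so 3 row(s) emitted.
- pid=4: 3 matching b row(s), so 3 row(s) emitted.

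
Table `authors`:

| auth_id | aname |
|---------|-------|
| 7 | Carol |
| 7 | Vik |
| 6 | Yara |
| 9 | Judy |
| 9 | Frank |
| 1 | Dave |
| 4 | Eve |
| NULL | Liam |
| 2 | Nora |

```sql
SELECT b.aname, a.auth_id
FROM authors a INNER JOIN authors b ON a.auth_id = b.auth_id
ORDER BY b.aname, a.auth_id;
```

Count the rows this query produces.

12

INNER JOIN keeps only pairs where the ON condition holds.
Matching on a.auth_id = b.auth_id. A NULL in a compared column never satisfies the condition.
Matched pairs: 12.
Total: 12 rows.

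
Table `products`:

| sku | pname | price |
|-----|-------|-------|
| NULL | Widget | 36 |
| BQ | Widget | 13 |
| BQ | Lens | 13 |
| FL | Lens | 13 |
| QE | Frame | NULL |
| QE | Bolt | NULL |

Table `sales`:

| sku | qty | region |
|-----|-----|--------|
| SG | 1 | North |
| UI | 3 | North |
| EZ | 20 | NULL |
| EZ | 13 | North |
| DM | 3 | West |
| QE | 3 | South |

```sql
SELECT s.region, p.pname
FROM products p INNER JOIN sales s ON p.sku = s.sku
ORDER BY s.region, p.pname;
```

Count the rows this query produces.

2

INNER JOIN keeps only pairs where the ON condition holds.
Matching on p.sku = s.sku. A NULL in a compared column never satisfies the condition.
Matched pairs: 2.
Total: 2 rows.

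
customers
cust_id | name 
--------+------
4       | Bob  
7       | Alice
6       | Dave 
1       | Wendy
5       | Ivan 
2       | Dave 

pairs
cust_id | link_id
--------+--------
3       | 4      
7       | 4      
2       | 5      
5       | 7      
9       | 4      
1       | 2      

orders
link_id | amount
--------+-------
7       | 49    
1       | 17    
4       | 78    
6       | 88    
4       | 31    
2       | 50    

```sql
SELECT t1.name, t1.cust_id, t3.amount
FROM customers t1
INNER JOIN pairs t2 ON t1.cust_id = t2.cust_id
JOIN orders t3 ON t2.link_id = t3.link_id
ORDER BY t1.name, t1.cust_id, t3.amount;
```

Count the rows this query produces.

4

Joins associate left-to-right: customers INNER JOIN pairs on cust_id gives 4 intermediate row(s).
Then INNER JOIN `orders t3` on link_id: keep only rows whose t2.link_id appears in t3.
Result: 4 row(s).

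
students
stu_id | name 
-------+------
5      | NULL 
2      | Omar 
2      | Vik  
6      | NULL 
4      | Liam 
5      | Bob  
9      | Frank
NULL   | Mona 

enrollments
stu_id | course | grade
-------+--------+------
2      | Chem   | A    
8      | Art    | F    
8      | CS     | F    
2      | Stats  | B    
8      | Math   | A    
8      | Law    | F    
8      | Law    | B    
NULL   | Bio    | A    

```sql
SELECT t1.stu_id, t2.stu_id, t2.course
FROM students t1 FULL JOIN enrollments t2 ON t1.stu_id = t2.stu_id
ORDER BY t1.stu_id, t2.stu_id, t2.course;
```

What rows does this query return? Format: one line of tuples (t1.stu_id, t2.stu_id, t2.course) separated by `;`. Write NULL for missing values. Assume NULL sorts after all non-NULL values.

FULL OUTER JOIN keeps every row from both sides; unmatched rows get NULL for the other side's columns.
Matching on t1.stu_id = t2.stu_id. A NULL in a compared column never satisfies the condition.
- stu_id=5: no t2 row matches, row kept with t2 columns NULL.
- stu_id=2: 2 matching t2 row(s), so 2 row(s) emitted.
- stu_id=2: 2 matching t2 row(s), so 2 row(s) emitted.
- stu_id=6: no t2 row matches, row kept with t2 columns NULL.
- stu_id=4: no t2 row matches, row kept with t2 columns NULL.
- stu_id=5: no t2 row matches, row kept with t2 columns NULL.
- stu_id=9: no t2 row matches, row kept with t2 columns NULL.
- stu_id=NULL: no t2 row matches, row kept with t2 columns NULL.
- 6 t2 row(s) had no t1 match → kept, t1 columns NULL.

(2, 2, Chem); (2, 2, Chem); (2, 2, Stats); (2, 2, Stats); (4, NULL, NULL); (5, NULL, NULL); (5, NULL, NULL); (6, NULL, NULL); (9, NULL, NULL); (NULL, 8, Art); (NULL, 8, CS); (NULL, 8, Law); (NULL, 8, Law); (NULL, 8, Math); (NULL, NULL, Bio); (NULL, NULL, NULL)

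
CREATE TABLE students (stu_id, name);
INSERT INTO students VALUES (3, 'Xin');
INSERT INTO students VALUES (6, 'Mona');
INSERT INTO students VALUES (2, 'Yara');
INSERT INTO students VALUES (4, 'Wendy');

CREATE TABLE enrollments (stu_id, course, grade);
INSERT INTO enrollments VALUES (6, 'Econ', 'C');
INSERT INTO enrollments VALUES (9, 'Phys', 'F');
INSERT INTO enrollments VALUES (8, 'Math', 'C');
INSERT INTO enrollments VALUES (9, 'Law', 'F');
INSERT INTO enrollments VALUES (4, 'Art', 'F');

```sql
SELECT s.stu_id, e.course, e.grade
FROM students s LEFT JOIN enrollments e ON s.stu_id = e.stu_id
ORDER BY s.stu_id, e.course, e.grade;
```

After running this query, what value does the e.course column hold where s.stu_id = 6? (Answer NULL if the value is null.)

Econ

LEFT JOIN keeps every row from `students`; unmatched rows get NULL for `enrollments`'s columns.
Matching on s.stu_id = e.stu_id.
Matched pairs: 2; unmatched s rows kept: 2.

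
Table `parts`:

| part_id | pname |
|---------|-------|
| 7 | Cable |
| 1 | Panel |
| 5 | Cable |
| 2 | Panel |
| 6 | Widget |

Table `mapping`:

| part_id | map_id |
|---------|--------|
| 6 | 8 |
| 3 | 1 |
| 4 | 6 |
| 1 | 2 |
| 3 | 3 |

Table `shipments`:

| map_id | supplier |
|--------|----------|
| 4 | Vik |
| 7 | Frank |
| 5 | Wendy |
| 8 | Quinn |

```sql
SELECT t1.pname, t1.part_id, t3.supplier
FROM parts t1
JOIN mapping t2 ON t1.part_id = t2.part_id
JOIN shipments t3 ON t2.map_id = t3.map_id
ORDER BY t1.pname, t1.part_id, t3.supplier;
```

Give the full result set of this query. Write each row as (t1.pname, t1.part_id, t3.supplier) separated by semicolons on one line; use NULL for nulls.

(Widget, 6, Quinn)

Joins associate left-to-right: parts INNER JOIN mapping on part_id gives 2 intermediate row(s).
Then INNER JOIN `shipments t3` on map_id: keep only rows whose t2.map_id appears in t3.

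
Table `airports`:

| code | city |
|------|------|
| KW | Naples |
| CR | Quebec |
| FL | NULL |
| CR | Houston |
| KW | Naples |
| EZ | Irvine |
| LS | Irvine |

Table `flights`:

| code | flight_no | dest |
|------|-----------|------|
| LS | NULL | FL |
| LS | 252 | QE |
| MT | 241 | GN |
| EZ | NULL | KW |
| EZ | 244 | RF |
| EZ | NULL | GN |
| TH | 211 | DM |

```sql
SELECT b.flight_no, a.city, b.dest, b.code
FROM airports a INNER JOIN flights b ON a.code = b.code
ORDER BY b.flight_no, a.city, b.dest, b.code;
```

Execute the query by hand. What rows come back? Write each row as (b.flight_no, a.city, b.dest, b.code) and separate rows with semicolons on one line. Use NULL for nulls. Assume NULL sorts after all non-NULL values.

(244, Irvine, RF, EZ); (252, Irvine, QE, LS); (NULL, Irvine, FL, LS); (NULL, Irvine, GN, EZ); (NULL, Irvine, KW, EZ)

INNER JOIN keeps only pairs where the ON condition holds.
Matching on a.code = b.code.
Matched pairs: 5.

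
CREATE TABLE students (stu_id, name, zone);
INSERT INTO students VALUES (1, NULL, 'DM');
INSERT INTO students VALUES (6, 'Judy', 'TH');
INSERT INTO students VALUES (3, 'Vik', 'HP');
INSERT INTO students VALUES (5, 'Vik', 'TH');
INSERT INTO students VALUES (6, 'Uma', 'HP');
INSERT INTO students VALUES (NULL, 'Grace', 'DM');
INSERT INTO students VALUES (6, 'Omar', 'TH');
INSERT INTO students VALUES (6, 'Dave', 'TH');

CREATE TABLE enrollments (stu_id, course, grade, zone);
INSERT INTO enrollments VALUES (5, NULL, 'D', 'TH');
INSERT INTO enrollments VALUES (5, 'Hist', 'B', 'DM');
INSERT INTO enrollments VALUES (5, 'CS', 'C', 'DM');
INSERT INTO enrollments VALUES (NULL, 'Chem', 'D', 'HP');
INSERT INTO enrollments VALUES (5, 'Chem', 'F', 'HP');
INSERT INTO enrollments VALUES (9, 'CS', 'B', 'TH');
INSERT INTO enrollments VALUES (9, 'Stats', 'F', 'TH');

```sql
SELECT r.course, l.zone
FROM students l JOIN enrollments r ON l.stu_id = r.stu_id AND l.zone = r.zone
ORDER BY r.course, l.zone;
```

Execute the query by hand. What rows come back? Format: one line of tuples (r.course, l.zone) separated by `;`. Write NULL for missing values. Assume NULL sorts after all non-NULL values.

INNER JOIN keeps only pairs where the ON condition holds.
Matching on l.stu_id = r.stu_id AND l.zone = r.zone. A NULL in a compared column never satisfies the condition.
Matched pairs: 1.

(NULL, TH)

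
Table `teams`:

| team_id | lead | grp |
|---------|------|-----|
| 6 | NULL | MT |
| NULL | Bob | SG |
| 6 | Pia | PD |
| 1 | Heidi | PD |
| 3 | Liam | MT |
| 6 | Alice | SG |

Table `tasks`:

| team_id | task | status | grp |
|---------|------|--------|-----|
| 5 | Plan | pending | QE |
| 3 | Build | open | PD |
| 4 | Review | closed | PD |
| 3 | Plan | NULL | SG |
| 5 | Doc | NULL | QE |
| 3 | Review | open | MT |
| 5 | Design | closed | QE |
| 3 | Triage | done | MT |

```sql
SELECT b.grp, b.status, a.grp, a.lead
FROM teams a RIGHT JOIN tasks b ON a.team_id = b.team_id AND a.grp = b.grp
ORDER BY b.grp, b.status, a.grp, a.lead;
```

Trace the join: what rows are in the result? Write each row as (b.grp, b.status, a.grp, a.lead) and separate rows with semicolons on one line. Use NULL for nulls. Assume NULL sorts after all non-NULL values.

(MT, done, MT, Liam); (MT, open, MT, Liam); (PD, closed, NULL, NULL); (PD, open, NULL, NULL); (QE, closed, NULL, NULL); (QE, pending, NULL, NULL); (QE, NULL, NULL, NULL); (SG, NULL, NULL, NULL)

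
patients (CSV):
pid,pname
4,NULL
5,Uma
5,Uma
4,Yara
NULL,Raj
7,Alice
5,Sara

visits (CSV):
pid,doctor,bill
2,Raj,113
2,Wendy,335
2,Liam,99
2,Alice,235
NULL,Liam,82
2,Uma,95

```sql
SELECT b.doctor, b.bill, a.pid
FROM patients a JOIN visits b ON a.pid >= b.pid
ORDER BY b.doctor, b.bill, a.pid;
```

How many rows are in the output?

INNER JOIN keeps only pairs where the ON condition holds.
Matching on a.pid >= b.pid. A NULL in a compared column never satisfies the condition.
Matched pairs: 30.
Total: 30 rows.

30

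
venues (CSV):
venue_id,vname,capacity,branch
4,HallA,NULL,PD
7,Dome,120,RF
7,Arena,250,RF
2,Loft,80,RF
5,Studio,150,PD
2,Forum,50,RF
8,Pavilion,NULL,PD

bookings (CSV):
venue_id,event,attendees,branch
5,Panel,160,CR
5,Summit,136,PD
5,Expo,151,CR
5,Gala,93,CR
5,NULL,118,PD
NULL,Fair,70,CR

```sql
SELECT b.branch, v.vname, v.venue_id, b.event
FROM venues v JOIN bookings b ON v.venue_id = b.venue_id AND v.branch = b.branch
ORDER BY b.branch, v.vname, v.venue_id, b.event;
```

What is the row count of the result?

2

INNER JOIN keeps only pairs where the ON condition holds.
Matching on v.venue_id = b.venue_id AND v.branch = b.branch. A NULL in a compared column never satisfies the condition.
Matched pairs: 2.
Total: 2 rows.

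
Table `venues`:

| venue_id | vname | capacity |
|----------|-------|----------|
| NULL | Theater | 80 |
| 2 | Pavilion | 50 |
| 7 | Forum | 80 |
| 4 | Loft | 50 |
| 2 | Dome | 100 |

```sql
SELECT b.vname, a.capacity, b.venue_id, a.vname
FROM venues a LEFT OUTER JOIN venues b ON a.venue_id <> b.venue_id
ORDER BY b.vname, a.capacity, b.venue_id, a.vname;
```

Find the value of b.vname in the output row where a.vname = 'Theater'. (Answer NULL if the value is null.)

NULL

LEFT JOIN keeps every row from `venues a`; unmatched rows get NULL for `venues b`'s columns.
Matching on a.venue_id <> b.venue_id. A NULL in a compared column never satisfies the condition.
- a[0] venue_id=NULL → no match; kept with NULLs on the b side.
- a[1] venue_id=2 → 2 match(es) in b → 2 row(s).
- a[2] venue_id=7 → 3 match(es) in b → 3 row(s).
- a[3] venue_id=4 → 3 match(es) in b → 3 row(s).
- a[4] venue_id=2 → 2 match(es) in b → 2 row(s).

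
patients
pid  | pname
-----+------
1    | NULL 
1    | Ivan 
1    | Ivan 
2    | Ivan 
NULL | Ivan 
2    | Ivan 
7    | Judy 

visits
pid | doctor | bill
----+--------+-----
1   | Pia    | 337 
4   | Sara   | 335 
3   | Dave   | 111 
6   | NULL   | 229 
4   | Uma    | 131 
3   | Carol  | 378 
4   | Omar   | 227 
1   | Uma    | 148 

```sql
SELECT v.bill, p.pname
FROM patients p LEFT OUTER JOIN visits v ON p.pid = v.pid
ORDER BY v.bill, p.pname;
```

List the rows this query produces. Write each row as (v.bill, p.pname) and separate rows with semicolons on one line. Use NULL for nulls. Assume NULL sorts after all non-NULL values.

(148, Ivan); (148, Ivan); (148, NULL); (337, Ivan); (337, Ivan); (337, NULL); (NULL, Ivan); (NULL, Ivan); (NULL, Ivan); (NULL, Judy)

LEFT JOIN keeps every row from `patients`; unmatched rows get NULL for `visits`'s columns.
Matching on p.pid = v.pid. A NULL in a compared column never satisfies the condition.
- pid=1: 2 matching v row(s), so 2 row(s) emitted.
- pid=1: 2 matching v row(s), so 2 row(s) emitted.
- pid=1: 2 matching v row(s), so 2 row(s) emitted.
- pid=2: no v row matches, row kept with v columns NULL.
- pid=NULL: no v row matches, row kept with v columns NULL.
- pid=2: no v row matches, row kept with v columns NULL.
- pid=7: no v row matches, row kept with v columns NULL.
After projecting and ordering:
v.bill | p.pname
148 | Ivan
148 | Ivan
148 | NULL
337 | Ivan
337 | Ivan
337 | NULL
NULL | Ivan
NULL | Ivan
NULL | Ivan
NULL | Judy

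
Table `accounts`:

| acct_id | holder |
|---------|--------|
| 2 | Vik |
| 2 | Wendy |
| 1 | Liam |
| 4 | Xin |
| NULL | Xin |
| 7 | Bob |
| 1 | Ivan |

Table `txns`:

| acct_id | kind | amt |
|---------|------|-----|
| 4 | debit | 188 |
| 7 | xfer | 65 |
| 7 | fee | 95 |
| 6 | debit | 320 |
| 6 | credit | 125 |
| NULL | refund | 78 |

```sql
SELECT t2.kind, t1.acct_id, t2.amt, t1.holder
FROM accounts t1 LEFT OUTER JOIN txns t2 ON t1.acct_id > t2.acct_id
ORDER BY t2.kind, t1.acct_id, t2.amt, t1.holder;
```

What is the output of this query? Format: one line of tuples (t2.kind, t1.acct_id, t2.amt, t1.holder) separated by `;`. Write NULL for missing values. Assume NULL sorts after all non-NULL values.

(credit, 7, 125, Bob); (debit, 7, 188, Bob); (debit, 7, 320, Bob); (NULL, 1, NULL, Ivan); (NULL, 1, NULL, Liam); (NULL, 2, NULL, Vik); (NULL, 2, NULL, Wendy); (NULL, 4, NULL, Xin); (NULL, NULL, NULL, Xin)

LEFT JOIN keeps every row from `accounts`; unmatched rows get NULL for `txns`'s columns.
Matching on t1.acct_id > t2.acct_id. A NULL in a compared column never satisfies the condition.
- t1 row (acct_id=2): no match → kept, t2 columns NULL.
- t1 row (acct_id=2): no match → kept, t2 columns NULL.
- t1 row (acct_id=1): no match → kept, t2 columns NULL.
- t1 row (acct_id=4): no match → kept, t2 columns NULL.
- t1 row (acct_id=NULL): no match → kept, t2 columns NULL.
- t1 row (acct_id=7): matches 3 t2 row(s) → 3 output row(s).
- t1 row (acct_id=1): no match → kept, t2 columns NULL.
After projecting and ordering:
t2.kind | t1.acct_id | t2.amt | t1.holder
credit | 7 | 125 | Bob
debit | 7 | 188 | Bob
debit | 7 | 320 | Bob
NULL | 1 | NULL | Ivan
NULL | 1 | NULL | Liam
NULL | 2 | NULL | Vik
NULL | 2 | NULL | Wendy
NULL | 4 | NULL | Xin
NULL | NULL | NULL | Xin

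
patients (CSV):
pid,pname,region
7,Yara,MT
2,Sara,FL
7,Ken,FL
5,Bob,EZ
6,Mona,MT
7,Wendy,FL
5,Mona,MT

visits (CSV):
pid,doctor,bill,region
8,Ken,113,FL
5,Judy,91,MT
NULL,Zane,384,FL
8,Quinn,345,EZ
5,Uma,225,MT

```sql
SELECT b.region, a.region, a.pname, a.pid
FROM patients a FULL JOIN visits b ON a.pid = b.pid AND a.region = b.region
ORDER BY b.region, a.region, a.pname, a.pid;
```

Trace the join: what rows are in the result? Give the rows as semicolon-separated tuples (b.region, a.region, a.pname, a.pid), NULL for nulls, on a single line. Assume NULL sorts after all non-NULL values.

(EZ, NULL, NULL, NULL); (FL, NULL, NULL, NULL); (FL, NULL, NULL, NULL); (MT, MT, Mona, 5); (MT, MT, Mona, 5); (NULL, EZ, Bob, 5); (NULL, FL, Ken, 7); (NULL, FL, Sara, 2); (NULL, FL, Wendy, 7); (NULL, MT, Mona, 6); (NULL, MT, Yara, 7)

FULL OUTER JOIN keeps every row from both sides; unmatched rows get NULL for the other side's columns.
Matching on a.pid = b.pid AND a.region = b.region. A NULL in a compared column never satisfies the condition.
- a[0] pid=7, region=MT → no match; kept with NULLs on the b side.
- a[1] pid=2, region=FL → no match; kept with NULLs on the b side.
- a[2] pid=7, region=FL → no match; kept with NULLs on the b side.
- a[3] pid=5, region=EZ → no match; kept with NULLs on the b side.
- a[4] pid=6, region=MT → no match; kept with NULLs on the b side.
- a[5] pid=7, region=FL → no match; kept with NULLs on the b side.
- a[6] pid=5, region=MT → 2 match(es) in b → 2 row(s).
- 3 row(s) from b found no a partner → padded with NULL.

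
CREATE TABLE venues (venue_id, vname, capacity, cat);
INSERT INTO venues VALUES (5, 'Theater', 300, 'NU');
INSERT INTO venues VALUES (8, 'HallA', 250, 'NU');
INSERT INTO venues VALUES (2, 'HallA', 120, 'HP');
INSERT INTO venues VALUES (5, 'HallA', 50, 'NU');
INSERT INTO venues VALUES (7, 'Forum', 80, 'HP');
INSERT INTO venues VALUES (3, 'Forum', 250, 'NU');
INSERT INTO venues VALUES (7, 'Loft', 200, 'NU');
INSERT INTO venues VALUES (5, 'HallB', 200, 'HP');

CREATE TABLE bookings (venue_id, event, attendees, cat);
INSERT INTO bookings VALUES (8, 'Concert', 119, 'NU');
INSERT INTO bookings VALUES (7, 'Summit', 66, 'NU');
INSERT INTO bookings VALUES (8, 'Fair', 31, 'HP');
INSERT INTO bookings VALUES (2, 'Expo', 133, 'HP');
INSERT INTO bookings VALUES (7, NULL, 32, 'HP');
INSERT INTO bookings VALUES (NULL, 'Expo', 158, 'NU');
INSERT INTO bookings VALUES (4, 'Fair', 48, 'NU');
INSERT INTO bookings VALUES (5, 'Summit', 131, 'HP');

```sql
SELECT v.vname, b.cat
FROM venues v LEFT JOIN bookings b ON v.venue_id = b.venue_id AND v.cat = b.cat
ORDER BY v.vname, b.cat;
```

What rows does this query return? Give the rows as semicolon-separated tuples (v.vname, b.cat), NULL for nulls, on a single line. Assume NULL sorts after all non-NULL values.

LEFT JOIN keeps every row from `venues`; unmatched rows get NULL for `bookings`'s columns.
Matching on v.venue_id = b.venue_id AND v.cat = b.cat. A NULL in a compared column never satisfies the condition.
- v (venue_id=5, cat=NU) has no partner → padded with NULL.
- v (venue_id=8, cat=NU) pairs with 1 row(s) of b.
- v (venue_id=2, cat=HP) pairs with 1 row(s) of b.
- v (venue_id=5, cat=NU) has no partner → padded with NULL.
- v (venue_id=7, cat=HP) pairs with 1 row(s) of b.
- v (venue_id=3, cat=NU) has no partner → padded with NULL.
- v (venue_id=7, cat=NU) pairs with 1 row(s) of b.
- v (venue_id=5, cat=HP) pairs with 1 row(s) of b.
After projecting and ordering:
v.vname | b.cat
Forum | HP
Forum | NULL
HallA | HP
HallA | NU
HallA | NULL
HallB | HP
Loft | NU
Theater | NULL

(Forum, HP); (Forum, NULL); (HallA, HP); (HallA, NU); (HallA, NULL); (HallB, HP); (Loft, NU); (Theater, NULL)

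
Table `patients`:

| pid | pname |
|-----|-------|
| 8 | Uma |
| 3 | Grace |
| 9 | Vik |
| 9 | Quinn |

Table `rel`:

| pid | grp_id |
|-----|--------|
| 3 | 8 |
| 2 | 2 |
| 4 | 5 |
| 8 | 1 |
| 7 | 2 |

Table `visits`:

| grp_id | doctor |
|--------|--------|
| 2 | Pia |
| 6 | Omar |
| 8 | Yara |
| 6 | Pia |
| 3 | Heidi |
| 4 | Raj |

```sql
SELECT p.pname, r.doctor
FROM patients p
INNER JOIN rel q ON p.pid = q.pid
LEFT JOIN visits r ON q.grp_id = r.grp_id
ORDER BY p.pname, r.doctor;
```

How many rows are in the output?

Step 1 — p INNER JOIN q on pid → 2 row(s).
Then LEFT JOIN `visits r` on grp_id: each of those 2 rows is kept; rows whose q.grp_id has no match in r get NULL for r's columns.
Result: 2 row(s).

2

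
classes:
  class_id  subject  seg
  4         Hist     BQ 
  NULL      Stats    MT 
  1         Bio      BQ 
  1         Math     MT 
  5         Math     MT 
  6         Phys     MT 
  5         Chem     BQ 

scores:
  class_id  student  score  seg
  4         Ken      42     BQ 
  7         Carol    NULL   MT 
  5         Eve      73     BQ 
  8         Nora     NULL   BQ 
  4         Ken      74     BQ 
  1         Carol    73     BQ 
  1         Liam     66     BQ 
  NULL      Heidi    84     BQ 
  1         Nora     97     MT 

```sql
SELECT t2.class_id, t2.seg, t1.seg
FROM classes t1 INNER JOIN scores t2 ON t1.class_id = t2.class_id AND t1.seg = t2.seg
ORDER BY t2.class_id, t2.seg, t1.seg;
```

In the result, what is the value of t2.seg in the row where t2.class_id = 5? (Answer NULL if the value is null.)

BQ

INNER JOIN keeps only pairs where the ON condition holds.
Matching on t1.class_id = t2.class_id AND t1.seg = t2.seg. A NULL in a compared column never satisfies the condition.
- t1 (class_id=4, seg=BQ) pairs with 2 row(s) of t2.
- t1 (class_id=NULL, seg=MT) has no partner → excluded.
- t1 (class_id=1, seg=BQ) pairs with 2 row(s) of t2.
- t1 (class_id=1, seg=MT) pairs with 1 row(s) of t2.
- t1 (class_id=5, seg=MT) has no partner → excluded.
- t1 (class_id=6, seg=MT) has no partner → excluded.
- t1 (class_id=5, seg=BQ) pairs with 1 row(s) of t2.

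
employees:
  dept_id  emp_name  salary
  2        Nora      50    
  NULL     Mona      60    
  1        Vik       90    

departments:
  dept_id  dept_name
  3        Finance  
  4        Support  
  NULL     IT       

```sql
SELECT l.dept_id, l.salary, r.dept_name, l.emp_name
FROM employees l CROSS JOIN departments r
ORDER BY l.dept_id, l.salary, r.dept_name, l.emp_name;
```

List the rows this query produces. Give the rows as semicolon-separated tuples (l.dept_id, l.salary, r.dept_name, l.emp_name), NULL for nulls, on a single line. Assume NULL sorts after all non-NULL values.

CROSS JOIN pairs every row of `employees` with every row of `departments`: 3 × 3 = 9 rows.

(1, 90, Finance, Vik); (1, 90, IT, Vik); (1, 90, Support, Vik); (2, 50, Finance, Nora); (2, 50, IT, Nora); (2, 50, Support, Nora); (NULL, 60, Finance, Mona); (NULL, 60, IT, Mona); (NULL, 60, Support, Mona)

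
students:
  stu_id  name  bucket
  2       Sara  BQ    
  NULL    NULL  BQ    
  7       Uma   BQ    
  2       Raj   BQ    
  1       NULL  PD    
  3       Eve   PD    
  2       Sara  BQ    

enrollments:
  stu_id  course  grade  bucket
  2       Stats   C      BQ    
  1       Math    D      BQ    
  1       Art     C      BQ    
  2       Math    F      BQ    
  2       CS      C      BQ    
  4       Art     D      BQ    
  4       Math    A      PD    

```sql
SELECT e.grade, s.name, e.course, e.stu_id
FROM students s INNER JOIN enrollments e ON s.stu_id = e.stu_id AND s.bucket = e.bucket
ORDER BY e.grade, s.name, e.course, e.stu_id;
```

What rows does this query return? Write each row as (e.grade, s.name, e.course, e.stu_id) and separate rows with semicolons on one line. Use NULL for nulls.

(C, Raj, CS, 2); (C, Raj, Stats, 2); (C, Sara, CS, 2); (C, Sara, CS, 2); (C, Sara, Stats, 2); (C, Sara, Stats, 2); (F, Raj, Math, 2); (F, Sara, Math, 2); (F, Sara, Math, 2)

INNER JOIN keeps only pairs where the ON condition holds.
Matching on s.stu_id = e.stu_id AND s.bucket = e.bucket. A NULL in a compared column never satisfies the condition.
- s (stu_id=2, bucket=BQ) pairs with 3 row(s) of e.
- s (stu_id=NULL, bucket=BQ) has no partner → excluded.
- s (stu_id=7, bucket=BQ) has no partner → excluded.
- s (stu_id=2, bucket=BQ) pairs with 3 row(s) of e.
- s (stu_id=1, bucket=PD) has no partner → excluded.
- s (stu_id=3, bucket=PD) has no partner → excluded.
- s (stu_id=2, bucket=BQ) pairs with 3 row(s) of e.
After projecting and ordering:
e.grade | s.name | e.course | e.stu_id
C | Raj | CS | 2
C | Raj | Stats | 2
C | Sara | CS | 2
C | Sara | CS | 2
C | Sara | Stats | 2
C | Sara | Stats | 2
F | Raj | Math | 2
F | Sara | Math | 2
F | Sara | Math | 2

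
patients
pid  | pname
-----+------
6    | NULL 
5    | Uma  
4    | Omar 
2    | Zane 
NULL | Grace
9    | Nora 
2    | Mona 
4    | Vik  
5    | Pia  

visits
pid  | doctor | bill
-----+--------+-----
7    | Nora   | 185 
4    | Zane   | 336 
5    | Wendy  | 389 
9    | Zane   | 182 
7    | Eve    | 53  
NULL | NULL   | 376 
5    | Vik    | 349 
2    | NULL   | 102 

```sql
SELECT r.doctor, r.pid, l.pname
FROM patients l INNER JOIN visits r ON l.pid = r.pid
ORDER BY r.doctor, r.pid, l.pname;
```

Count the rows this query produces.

9

INNER JOIN keeps only pairs where the ON condition holds.
Matching on l.pid = r.pid. A NULL in a compared column never satisfies the condition.
- l (pid=6) has no partner → excluded.
- l (pid=5) pairs with 2 row(s) of r.
- l (pid=4) pairs with 1 row(s) of r.
- l (pid=2) pairs with 1 row(s) of r.
- l (pid=NULL) has no partner → excluded.
- l (pid=9) pairs with 1 row(s) of r.
- l (pid=2) pairs with 1 row(s) of r.
- l (pid=4) pairs with 1 row(s) of r.
- l (pid=5) pairs with 2 row(s) of r.
Total: 9 rows.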